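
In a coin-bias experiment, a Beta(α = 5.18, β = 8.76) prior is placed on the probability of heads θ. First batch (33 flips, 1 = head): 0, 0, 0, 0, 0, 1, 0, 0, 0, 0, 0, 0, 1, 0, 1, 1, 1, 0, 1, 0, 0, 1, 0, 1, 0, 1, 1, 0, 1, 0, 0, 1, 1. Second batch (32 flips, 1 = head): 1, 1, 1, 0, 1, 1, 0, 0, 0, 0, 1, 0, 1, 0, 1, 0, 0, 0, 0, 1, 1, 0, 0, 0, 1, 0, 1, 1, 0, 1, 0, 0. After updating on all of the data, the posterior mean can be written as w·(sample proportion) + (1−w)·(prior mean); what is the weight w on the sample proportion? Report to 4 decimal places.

The Beta prior is conjugate to a Binomial/Bernoulli likelihood; the update adds successes to α and failures to β.
Total number of flips: n = 33 + 32 = 65.
Posterior mean = (α₀+k)/(α₀+β₀+n) = [n/(α₀+β₀+n)]·(k/n) + [(α₀+β₀)/(α₀+β₀+n)]·α₀/(α₀+β₀), so only n and the prior enter the weight.
The weight on the data is w = n/(α₀+β₀+n) = 65/(5.18+8.76+65) = 65/78.94 = 0.8234.

0.8234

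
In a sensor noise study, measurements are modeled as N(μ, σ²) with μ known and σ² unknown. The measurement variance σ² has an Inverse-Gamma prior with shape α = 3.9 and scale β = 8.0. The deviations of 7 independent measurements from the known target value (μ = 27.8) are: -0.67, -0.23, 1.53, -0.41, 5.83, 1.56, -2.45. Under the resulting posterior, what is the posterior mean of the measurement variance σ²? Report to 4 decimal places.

4.7997

With known mean μ and an Inverse-Gamma(α, β) prior on σ², the Normal likelihood is conjugate: posterior is Inv-Gamma(α + n/2, β + Σ(xᵢ−μ)²/2).
Σ(xᵢ−μ)² = (-0.67)² + (-0.23)² + (1.53)² + (-0.41)² + (5.83)² + (1.56)² + (-2.45)² = 45.4358.
Posterior: Inv-Gamma(3.9 + 7/2, 8.0 + 45.4358/2) = Inv-Gamma(7.40, 30.71790).
E[σ²|data] = β/(α−1) = 30.71790/6.40 = 4.7997.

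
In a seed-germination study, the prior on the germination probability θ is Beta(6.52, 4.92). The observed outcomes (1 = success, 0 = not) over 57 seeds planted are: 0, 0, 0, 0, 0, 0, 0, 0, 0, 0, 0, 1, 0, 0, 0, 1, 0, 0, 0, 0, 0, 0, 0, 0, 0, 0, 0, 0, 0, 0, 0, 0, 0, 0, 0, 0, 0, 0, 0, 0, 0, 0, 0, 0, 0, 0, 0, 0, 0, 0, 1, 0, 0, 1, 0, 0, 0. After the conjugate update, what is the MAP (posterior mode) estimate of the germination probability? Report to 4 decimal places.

0.1433

The Beta prior is conjugate to a Binomial/Bernoulli likelihood; the update adds successes to α and failures to β.
Posterior: Beta(α+k, β+n−k) = Beta(6.52+4, 4.92+53) = Beta(10.52, 57.92).
Mode of Beta(a,b) for a,b>1 is (a−1)/(a+b−2) = 9.52/66.44 = 0.1433.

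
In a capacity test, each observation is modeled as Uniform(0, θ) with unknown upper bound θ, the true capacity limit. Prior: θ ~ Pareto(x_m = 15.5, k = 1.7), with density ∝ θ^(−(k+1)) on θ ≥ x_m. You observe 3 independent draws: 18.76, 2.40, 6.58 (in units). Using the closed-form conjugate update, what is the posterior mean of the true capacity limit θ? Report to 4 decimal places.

23.8303

A Pareto(scale x_m, shape k) prior on the upper bound θ of Uniform(0, θ) is conjugate: posterior is Pareto(max(x_m, max xᵢ), k + n).
Sample maximum = 18.76; prior scale x_m = 15.5 → posterior scale = max = 18.76.
Posterior shape = 1.7 + 3 = 4.7.
E[θ|data] = k·x_m/(k−1) = 4.7·18.76/3.7 = 23.8303.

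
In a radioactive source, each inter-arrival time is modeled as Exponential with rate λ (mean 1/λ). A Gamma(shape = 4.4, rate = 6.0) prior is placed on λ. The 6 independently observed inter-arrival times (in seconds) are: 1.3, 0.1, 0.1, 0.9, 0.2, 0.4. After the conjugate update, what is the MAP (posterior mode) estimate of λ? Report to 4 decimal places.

With a Gamma(shape α, rate β) prior on the exponential rate λ, the posterior after n observations with total T = Σxᵢ is Gamma(α+n, β+T).
Sum of observations T = 3.0 seconds; n = 6.
Posterior: Gamma(4.4+6, 6.0+3.0) = Gamma(10.4, 9.0).
Mode = (α−1)/β = 1.0444.

1.0444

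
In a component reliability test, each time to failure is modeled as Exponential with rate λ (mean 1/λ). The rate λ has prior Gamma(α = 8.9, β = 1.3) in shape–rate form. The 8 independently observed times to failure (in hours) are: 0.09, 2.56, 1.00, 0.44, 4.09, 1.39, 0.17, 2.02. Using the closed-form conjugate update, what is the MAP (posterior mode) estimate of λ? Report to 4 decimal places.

1.2175

With a Gamma(shape α, rate β) prior on the exponential rate λ, the posterior after n observations with total T = Σxᵢ is Gamma(α+n, β+T).
Sum of observations T = 11.76 hours; n = 8.
Posterior: Gamma(8.9+8, 1.3+11.76) = Gamma(16.9, 13.06).
Mode = (α−1)/β = 1.2175.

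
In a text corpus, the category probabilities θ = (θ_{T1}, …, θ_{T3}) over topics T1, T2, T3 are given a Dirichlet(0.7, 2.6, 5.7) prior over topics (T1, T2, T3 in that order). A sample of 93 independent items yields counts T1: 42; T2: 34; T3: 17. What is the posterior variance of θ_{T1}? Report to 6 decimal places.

0.002363

The Dirichlet prior is conjugate to the Multinomial likelihood: each posterior αⱼ = prior αⱼ + observed count nⱼ.
Posterior concentration: (42.7, 36.6, 22.7), total = 102.0.
Var[θ_j] = α_j(Σα−α_j)/((Σα)²(Σα+1)) = 42.7·59.3/(102.0²·103.0) = 0.002363.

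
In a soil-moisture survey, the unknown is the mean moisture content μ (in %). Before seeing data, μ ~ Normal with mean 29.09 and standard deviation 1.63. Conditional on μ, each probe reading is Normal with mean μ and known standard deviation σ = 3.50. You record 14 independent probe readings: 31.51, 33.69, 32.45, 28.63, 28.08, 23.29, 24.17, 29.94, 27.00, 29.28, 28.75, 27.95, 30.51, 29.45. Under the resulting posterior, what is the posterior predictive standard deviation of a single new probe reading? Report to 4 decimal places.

For Normal data with known variance σ², a Normal(μ₀, σ₀²) prior on μ is conjugate. Posterior precision = 1/σ₀² + n/σ²; posterior mean is the precision-weighted average of μ₀ and x̄.
σ₀² = 1.63² = 2.6569, σ² = 3.50² = 12.25; σ² + n·σ₀² = 12.25 + 14·2.6569 = 49.4466.
Posterior precision = 1/σ₀² + n/σ² = 1/2.6569 + 14/12.25 = (σ² + n·σ₀²)/(σ₀²σ²) = 49.4466/(2.6569·12.25); posterior variance σₙ² = σ₀²σ²/(σ² + n·σ₀²) = 2.6569·12.25/49.4466 = 0.658226.
Predictive variance for one new observation = σₙ² + σ² = 2.6569·12.25/49.4466 + 12.25 = σ²·(σ₀² + 49.4466)/49.4466 = 12.25·52.1035/49.4466 = 12.908226; SD = √(12.25·52.1035/49.4466) = 3.5928.

3.5928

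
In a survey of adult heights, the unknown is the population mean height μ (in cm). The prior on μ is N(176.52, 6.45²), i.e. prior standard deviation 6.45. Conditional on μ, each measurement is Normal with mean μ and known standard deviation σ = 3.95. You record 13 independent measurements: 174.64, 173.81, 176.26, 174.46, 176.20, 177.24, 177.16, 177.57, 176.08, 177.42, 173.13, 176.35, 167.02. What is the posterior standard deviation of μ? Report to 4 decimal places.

For Normal data with known variance σ², a Normal(μ₀, σ₀²) prior on μ is conjugate. Posterior precision = 1/σ₀² + n/σ²; posterior mean is the precision-weighted average of μ₀ and x̄.
σ₀² = 6.45² = 41.6025, σ² = 3.95² = 15.6025; σ² + n·σ₀² = 15.6025 + 13·41.6025 = 556.435.
Posterior precision = 1/σ₀² + n/σ² = 1/41.6025 + 13/15.6025 = (σ² + n·σ₀²)/(σ₀²σ²) = 556.435/(41.6025·15.6025); posterior variance σₙ² = σ₀²σ²/(σ² + n·σ₀²) = 41.6025·15.6025/556.435 = 1.166539.
Posterior SD = √σₙ² = √(41.6025·15.6025/556.435) = 1.0801.

1.0801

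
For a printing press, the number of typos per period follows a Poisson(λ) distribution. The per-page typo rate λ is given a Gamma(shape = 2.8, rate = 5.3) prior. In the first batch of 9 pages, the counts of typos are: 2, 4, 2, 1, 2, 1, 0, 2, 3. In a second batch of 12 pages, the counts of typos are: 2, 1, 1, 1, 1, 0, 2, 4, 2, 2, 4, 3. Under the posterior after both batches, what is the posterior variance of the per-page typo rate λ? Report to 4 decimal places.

0.0619

With a Gamma(shape α, rate β) prior, the Poisson likelihood is conjugate: the posterior is Gamma(α + ΣXᵢ, β + n).
Batch 1: sum of counts S = 17 over n = 9 pages.
After batch 1: Gamma(α+S, β+n) = Gamma(2.8+17, 5.3+9) = Gamma(19.8, 14.3).
Batch 2: sum of counts S = 23 over n = 12 pages.
After batch 2: Gamma(α+S, β+n) = Gamma(19.8+23, 14.3+12) = Gamma(42.8, 26.3).
Var = α/β² = 42.8/26.3² = 0.0619.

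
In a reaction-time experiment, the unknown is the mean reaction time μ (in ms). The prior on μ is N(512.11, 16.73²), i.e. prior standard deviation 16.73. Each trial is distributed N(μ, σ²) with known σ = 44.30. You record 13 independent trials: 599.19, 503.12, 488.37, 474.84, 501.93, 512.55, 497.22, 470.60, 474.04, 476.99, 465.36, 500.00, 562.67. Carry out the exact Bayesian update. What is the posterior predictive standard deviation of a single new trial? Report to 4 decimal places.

45.3934

For Normal data with known variance σ², a Normal(μ₀, σ₀²) prior on μ is conjugate. Posterior precision = 1/σ₀² + n/σ²; posterior mean is the precision-weighted average of μ₀ and x̄.
σ₀² = 16.73² = 279.8929, σ² = 44.30² = 1962.49; σ² + n·σ₀² = 1962.49 + 13·279.8929 = 5601.0977.
Posterior precision = 1/σ₀² + n/σ² = 1/279.8929 + 13/1962.49 = (σ² + n·σ₀²)/(σ₀²σ²) = 5601.0977/(279.8929·1962.49); posterior variance σₙ² = σ₀²σ²/(σ² + n·σ₀²) = 279.8929·1962.49/5601.0977 = 98.067744.
Predictive variance for one new observation = σₙ² + σ² = 279.8929·1962.49/5601.0977 + 1962.49 = σ²·(σ₀² + 5601.0977)/5601.0977 = 1962.49·5880.9906/5601.0977 = 2060.557744; SD = √(1962.49·5880.9906/5601.0977) = 45.3934.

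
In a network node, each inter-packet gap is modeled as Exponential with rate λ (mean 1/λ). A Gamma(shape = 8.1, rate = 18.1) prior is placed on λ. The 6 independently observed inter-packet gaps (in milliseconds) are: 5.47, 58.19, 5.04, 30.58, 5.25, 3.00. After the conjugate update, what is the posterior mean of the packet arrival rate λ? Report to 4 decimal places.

With a Gamma(shape α, rate β) prior on the exponential rate λ, the posterior after n observations with total T = Σxᵢ is Gamma(α+n, β+T).
Sum of observations T = 107.53 milliseconds; n = 6.
Posterior: Gamma(8.1+6, 18.1+107.53) = Gamma(14.1, 125.63).
Posterior mean of λ = α/β = 14.1/125.63 = 0.1122.

0.1122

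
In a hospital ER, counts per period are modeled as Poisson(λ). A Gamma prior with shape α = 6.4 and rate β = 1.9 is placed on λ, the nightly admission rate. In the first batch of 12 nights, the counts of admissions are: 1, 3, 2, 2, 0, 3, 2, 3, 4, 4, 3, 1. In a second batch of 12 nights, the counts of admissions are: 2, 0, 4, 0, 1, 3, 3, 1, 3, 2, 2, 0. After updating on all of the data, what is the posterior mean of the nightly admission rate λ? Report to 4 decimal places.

With a Gamma(shape α, rate β) prior, the Poisson likelihood is conjugate: the posterior is Gamma(α + ΣXᵢ, β + n).
Batch 1: sum of counts S = 28 over n = 12 nights.
After batch 1: Gamma(α+S, β+n) = Gamma(6.4+28, 1.9+12) = Gamma(34.4, 13.9).
Batch 2: sum of counts S = 21 over n = 12 nights.
After batch 2: Gamma(α+S, β+n) = Gamma(34.4+21, 13.9+12) = Gamma(55.4, 25.9).
Posterior mean = α/β = 55.4/25.9 = 2.1390.

2.1390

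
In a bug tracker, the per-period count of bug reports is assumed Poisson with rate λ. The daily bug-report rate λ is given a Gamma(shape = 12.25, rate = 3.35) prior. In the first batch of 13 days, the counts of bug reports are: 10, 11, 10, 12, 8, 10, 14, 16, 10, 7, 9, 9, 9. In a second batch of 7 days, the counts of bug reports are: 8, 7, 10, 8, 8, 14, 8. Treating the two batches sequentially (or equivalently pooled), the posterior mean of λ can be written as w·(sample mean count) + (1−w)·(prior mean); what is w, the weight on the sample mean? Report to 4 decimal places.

With a Gamma(shape α, rate β) prior, the Poisson likelihood is conjugate: the posterior is Gamma(α + ΣXᵢ, β + n).
Total number of days: n = 13 + 7 = 20.
Posterior mean = (α₀+S)/(β₀+n) = [n/(β₀+n)]·(S/n) + [β₀/(β₀+n)]·(α₀/β₀), so only n and β₀ enter the weight.
Weight on data w = n/(β₀+n) = 20/(3.35+20) = 20/23.35 = 0.8565.

0.8565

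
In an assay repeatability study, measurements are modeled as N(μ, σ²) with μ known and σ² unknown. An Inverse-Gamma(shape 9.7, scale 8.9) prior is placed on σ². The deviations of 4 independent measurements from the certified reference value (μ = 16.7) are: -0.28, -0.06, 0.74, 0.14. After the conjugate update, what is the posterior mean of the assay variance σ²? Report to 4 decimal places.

With known mean μ and an Inverse-Gamma(α, β) prior on σ², the Normal likelihood is conjugate: posterior is Inv-Gamma(α + n/2, β + Σ(xᵢ−μ)²/2).
Σ(xᵢ−μ)² = (-0.28)² + (-0.06)² + (0.74)² + (0.14)² = 0.6492.
Posterior: Inv-Gamma(9.7 + 4/2, 8.9 + 0.6492/2) = Inv-Gamma(11.70, 9.22460).
E[σ²|data] = β/(α−1) = 9.22460/10.70 = 0.8621.

0.8621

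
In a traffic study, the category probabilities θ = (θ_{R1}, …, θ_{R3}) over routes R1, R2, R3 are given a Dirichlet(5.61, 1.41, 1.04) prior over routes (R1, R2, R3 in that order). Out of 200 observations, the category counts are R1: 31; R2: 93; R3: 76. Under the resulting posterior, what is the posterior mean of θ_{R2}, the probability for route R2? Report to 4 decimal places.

0.4538

The Dirichlet prior is conjugate to the Multinomial likelihood: each posterior αⱼ = prior αⱼ + observed count nⱼ.
Posterior concentration: (36.61, 94.41, 77.04), total = 208.06.
E[θ_{R2}|data] = α_{R2}/Σα = 94.41/208.06 = 0.4538.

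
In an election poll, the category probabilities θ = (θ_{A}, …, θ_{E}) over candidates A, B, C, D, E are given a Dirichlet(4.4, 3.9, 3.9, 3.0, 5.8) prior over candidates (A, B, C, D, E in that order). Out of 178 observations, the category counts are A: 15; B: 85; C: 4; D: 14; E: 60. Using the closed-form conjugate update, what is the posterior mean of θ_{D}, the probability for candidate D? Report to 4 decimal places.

0.0854

The Dirichlet prior is conjugate to the Multinomial likelihood: each posterior αⱼ = prior αⱼ + observed count nⱼ.
Posterior concentration: (19.4, 88.9, 7.9, 17.0, 65.8), total = 199.0.
E[θ_{D}|data] = α_{D}/Σα = 17.0/199.0 = 0.0854.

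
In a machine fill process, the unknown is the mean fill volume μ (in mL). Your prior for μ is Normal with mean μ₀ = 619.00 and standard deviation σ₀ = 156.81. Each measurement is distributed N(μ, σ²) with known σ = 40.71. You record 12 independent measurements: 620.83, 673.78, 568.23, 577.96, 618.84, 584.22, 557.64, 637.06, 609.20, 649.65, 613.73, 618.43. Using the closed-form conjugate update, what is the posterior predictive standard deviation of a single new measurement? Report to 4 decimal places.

42.3632

For Normal data with known variance σ², a Normal(μ₀, σ₀²) prior on μ is conjugate. Posterior precision = 1/σ₀² + n/σ²; posterior mean is the precision-weighted average of μ₀ and x̄.
σ₀² = 156.81² = 24589.3761, σ² = 40.71² = 1657.3041; σ² + n·σ₀² = 1657.3041 + 12·24589.3761 = 296729.8173.
Posterior precision = 1/σ₀² + n/σ² = 1/24589.3761 + 12/1657.3041 = (σ² + n·σ₀²)/(σ₀²σ²) = 296729.8173/(24589.3761·1657.3041); posterior variance σₙ² = σ₀²σ²/(σ² + n·σ₀²) = 24589.3761·1657.3041/296729.8173 = 137.337306.
Predictive variance for one new observation = σₙ² + σ² = 24589.3761·1657.3041/296729.8173 + 1657.3041 = σ²·(σ₀² + 296729.8173)/296729.8173 = 1657.3041·321319.1934/296729.8173 = 1794.641406; SD = √(1657.3041·321319.1934/296729.8173) = 42.3632.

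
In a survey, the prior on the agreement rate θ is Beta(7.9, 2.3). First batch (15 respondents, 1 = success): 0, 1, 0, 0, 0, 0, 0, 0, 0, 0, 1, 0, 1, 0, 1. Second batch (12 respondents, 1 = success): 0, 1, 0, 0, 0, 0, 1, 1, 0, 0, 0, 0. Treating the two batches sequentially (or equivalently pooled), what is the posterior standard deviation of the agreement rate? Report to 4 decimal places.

0.0793

The Beta prior is conjugate to a Binomial/Bernoulli likelihood; the update adds successes to α and failures to β.
After batch 1: Beta(7.9+4, 2.3+11) = Beta(11.9, 13.3).
After batch 2: Beta(11.9+3, 13.3+9) = Beta(14.9, 22.3).
Var = αβ/((α+β)²(α+β+1)) = 14.9·22.3/(37.2²·38.2) = 0.00628553; SD = √0.00628553 = 0.0793.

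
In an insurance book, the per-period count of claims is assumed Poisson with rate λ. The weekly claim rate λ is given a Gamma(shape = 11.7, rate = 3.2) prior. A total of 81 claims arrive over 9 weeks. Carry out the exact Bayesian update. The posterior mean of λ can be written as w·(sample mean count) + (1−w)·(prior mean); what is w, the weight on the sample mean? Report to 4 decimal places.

0.7377

With a Gamma(shape α, rate β) prior, the Poisson likelihood is conjugate: the posterior is Gamma(α + ΣXᵢ, β + n).
Posterior mean = (α₀+S)/(β₀+n) = [n/(β₀+n)]·(S/n) + [β₀/(β₀+n)]·(α₀/β₀), so only n and β₀ enter the weight.
Weight on data w = n/(β₀+n) = 9/(3.2+9) = 9/12.2 = 0.7377.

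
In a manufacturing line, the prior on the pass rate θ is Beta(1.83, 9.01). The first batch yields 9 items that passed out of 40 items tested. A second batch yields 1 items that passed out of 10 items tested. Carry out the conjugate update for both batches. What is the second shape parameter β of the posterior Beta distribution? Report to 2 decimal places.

The Beta prior is conjugate to a Binomial/Bernoulli likelihood; the update adds successes to α and failures to β.
After batch 1: Beta(1.83+9, 9.01+31) = Beta(10.83, 40.01).
After batch 2: Beta(10.83+1, 40.01+9) = Beta(11.83, 49.01).
Posterior β = 49.01.

49.01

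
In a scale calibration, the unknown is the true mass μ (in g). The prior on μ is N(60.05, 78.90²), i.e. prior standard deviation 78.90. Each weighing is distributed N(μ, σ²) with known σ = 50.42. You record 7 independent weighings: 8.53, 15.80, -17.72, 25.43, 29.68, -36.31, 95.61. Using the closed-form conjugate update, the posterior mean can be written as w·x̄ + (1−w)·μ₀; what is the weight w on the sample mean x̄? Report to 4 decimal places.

For Normal data with known variance σ², a Normal(μ₀, σ₀²) prior on μ is conjugate. Posterior precision = 1/σ₀² + n/σ²; posterior mean is the precision-weighted average of μ₀ and x̄.
σ₀² = 78.90² = 6225.21, σ² = 50.42² = 2542.1764. Prior precision 1/σ₀² = 1/6225.21; data precision n/σ² = 7/2542.1764.
w = (n/σ²)/(1/σ₀² + n/σ²) = n·σ₀²/(σ² + n·σ₀²) = 7·6225.21/(2542.1764 + 7·6225.21) = 43576.47/46118.6464 = 0.9449.

0.9449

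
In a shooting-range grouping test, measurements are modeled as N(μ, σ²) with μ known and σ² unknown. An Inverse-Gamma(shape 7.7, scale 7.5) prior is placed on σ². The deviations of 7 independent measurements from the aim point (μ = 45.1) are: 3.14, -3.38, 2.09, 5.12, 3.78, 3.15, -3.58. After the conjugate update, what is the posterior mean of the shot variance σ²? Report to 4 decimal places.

5.0928

With known mean μ and an Inverse-Gamma(α, β) prior on σ², the Normal likelihood is conjugate: posterior is Inv-Gamma(α + n/2, β + Σ(xᵢ−μ)²/2).
Σ(xᵢ−μ)² = (3.14)² + (-3.38)² + (2.09)² + (5.12)² + (3.78)² + (3.15)² + (-3.58)² = 88.8938.
Posterior: Inv-Gamma(7.7 + 7/2, 7.5 + 88.8938/2) = Inv-Gamma(11.20, 51.94690).
E[σ²|data] = β/(α−1) = 51.94690/10.20 = 5.0928.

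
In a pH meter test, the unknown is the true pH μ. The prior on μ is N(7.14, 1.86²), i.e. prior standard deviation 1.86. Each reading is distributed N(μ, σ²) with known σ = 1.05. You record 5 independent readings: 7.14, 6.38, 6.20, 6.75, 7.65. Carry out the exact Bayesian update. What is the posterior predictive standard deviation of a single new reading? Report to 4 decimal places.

1.1445

For Normal data with known variance σ², a Normal(μ₀, σ₀²) prior on μ is conjugate. Posterior precision = 1/σ₀² + n/σ²; posterior mean is the precision-weighted average of μ₀ and x̄.
σ₀² = 1.86² = 3.4596, σ² = 1.05² = 1.1025; σ² + n·σ₀² = 1.1025 + 5·3.4596 = 18.4005.
Posterior precision = 1/σ₀² + n/σ² = 1/3.4596 + 5/1.1025 = (σ² + n·σ₀²)/(σ₀²σ²) = 18.4005/(3.4596·1.1025); posterior variance σₙ² = σ₀²σ²/(σ² + n·σ₀²) = 3.4596·1.1025/18.4005 = 0.207288.
Predictive variance for one new observation = σₙ² + σ² = 3.4596·1.1025/18.4005 + 1.1025 = σ²·(σ₀² + 18.4005)/18.4005 = 1.1025·21.8601/18.4005 = 1.309788; SD = √(1.1025·21.8601/18.4005) = 1.1445.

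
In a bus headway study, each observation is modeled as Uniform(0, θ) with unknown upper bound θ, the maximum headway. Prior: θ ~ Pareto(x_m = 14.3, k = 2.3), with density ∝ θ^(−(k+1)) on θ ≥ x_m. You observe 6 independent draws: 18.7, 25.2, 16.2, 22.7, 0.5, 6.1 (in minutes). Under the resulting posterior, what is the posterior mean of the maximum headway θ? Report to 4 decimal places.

28.6521

A Pareto(scale x_m, shape k) prior on the upper bound θ of Uniform(0, θ) is conjugate: posterior is Pareto(max(x_m, max xᵢ), k + n).
Sample maximum = 25.2; prior scale x_m = 14.3 → posterior scale = max = 25.2.
Posterior shape = 2.3 + 6 = 8.3.
E[θ|data] = k·x_m/(k−1) = 8.3·25.2/7.3 = 28.6521.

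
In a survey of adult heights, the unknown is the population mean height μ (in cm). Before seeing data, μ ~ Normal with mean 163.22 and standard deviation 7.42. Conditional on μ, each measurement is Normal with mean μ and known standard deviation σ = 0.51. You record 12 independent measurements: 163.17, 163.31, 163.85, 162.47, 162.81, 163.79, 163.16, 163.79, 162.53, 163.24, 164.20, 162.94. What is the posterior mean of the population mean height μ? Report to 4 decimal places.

163.2716

For Normal data with known variance σ², a Normal(μ₀, σ₀²) prior on μ is conjugate. Posterior precision = 1/σ₀² + n/σ²; posterior mean is the precision-weighted average of μ₀ and x̄.
Σxᵢ = 163.17 + 163.31 + 163.85 + 162.47 + 162.81 + 163.79 + 163.16 + 163.79 + 162.53 + 163.24 + 164.20 + 162.94 = 1959.26, so n·x̄ = 1959.26.
σ₀² = 7.42² = 55.0564, σ² = 0.51² = 0.2601; σ² + n·σ₀² = 0.2601 + 12·55.0564 = 660.9369.
Posterior mean = (μ₀/σ₀² + n·x̄/σ²)/(1/σ₀² + n/σ²) = (σ²·μ₀ + σ₀²·n·x̄)/(σ² + n·σ₀²) = (0.2601·163.22 + 55.0564·1959.26)/660.9369 = 107912.255786/660.9369 = 163.2716.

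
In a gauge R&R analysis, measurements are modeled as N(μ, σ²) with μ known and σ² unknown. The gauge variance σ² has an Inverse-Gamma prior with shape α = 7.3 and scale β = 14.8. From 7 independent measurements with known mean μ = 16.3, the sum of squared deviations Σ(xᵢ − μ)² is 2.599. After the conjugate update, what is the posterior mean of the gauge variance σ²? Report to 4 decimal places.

With known mean μ and an Inverse-Gamma(α, β) prior on σ², the Normal likelihood is conjugate: posterior is Inv-Gamma(α + n/2, β + Σ(xᵢ−μ)²/2).
Posterior: Inv-Gamma(7.3 + 7/2, 14.8 + 2.599/2) = Inv-Gamma(10.80, 16.0995).
E[σ²|data] = β/(α−1) = 16.0995/9.80 = 1.6428.

1.6428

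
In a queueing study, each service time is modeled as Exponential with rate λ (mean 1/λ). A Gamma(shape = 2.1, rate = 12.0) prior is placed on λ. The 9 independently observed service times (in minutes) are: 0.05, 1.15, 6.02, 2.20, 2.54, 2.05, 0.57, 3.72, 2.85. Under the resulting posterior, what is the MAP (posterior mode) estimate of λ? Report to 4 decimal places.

0.3047

With a Gamma(shape α, rate β) prior on the exponential rate λ, the posterior after n observations with total T = Σxᵢ is Gamma(α+n, β+T).
Sum of observations T = 21.15 minutes; n = 9.
Posterior: Gamma(2.1+9, 12.0+21.15) = Gamma(11.1, 33.15).
Mode = (α−1)/β = 0.3047.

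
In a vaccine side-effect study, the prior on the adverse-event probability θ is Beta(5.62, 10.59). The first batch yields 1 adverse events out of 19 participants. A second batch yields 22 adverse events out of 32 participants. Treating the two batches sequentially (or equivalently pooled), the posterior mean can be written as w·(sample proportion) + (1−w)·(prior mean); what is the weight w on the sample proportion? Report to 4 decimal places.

The Beta prior is conjugate to a Binomial/Bernoulli likelihood; the update adds successes to α and failures to β.
Total number of participants: n = 19 + 32 = 51.
Posterior mean = (α₀+k)/(α₀+β₀+n) = [n/(α₀+β₀+n)]·(k/n) + [(α₀+β₀)/(α₀+β₀+n)]·α₀/(α₀+β₀), so only n and the prior enter the weight.
The weight on the data is w = n/(α₀+β₀+n) = 51/(5.62+10.59+51) = 51/67.21 = 0.7588.

0.7588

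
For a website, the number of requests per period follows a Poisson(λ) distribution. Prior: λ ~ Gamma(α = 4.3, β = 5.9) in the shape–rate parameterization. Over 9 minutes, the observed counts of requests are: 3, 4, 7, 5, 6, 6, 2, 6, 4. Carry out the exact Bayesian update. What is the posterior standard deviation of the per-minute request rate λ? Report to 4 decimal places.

0.4616

With a Gamma(shape α, rate β) prior, the Poisson likelihood is conjugate: the posterior is Gamma(α + ΣXᵢ, β + n).
Sum of counts S = 43 over n = 9 minutes.
Posterior: Gamma(α+S, β+n) = Gamma(4.3+43, 5.9+9) = Gamma(47.3, 14.9).
SD = √α/β = √47.3/14.9 = 0.4616.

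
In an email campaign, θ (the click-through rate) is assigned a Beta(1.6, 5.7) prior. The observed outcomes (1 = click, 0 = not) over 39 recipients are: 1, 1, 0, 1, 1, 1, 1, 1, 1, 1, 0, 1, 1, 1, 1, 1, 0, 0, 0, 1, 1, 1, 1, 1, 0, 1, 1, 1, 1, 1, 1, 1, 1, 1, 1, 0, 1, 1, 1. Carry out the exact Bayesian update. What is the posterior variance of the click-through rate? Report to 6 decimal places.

0.004208

The Beta prior is conjugate to a Binomial/Bernoulli likelihood; the update adds successes to α and failures to β.
Posterior: Beta(α+k, β+n−k) = Beta(1.6+32, 5.7+7) = Beta(33.6, 12.7).
Var = αβ/((α+β)²(α+β+1)) = 33.6·12.7/(46.3²·47.3) = 0.004208.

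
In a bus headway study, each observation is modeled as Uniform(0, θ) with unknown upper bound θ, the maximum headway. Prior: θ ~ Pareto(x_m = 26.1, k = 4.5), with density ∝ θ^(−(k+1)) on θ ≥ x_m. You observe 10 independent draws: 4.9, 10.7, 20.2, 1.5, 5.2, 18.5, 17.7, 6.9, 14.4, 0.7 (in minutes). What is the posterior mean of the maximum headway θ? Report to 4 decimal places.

28.0333

A Pareto(scale x_m, shape k) prior on the upper bound θ of Uniform(0, θ) is conjugate: posterior is Pareto(max(x_m, max xᵢ), k + n).
Sample maximum = 20.2; prior scale x_m = 26.1 → posterior scale = max = 26.1.
Posterior shape = 4.5 + 10 = 14.5.
E[θ|data] = k·x_m/(k−1) = 14.5·26.1/13.5 = 28.0333.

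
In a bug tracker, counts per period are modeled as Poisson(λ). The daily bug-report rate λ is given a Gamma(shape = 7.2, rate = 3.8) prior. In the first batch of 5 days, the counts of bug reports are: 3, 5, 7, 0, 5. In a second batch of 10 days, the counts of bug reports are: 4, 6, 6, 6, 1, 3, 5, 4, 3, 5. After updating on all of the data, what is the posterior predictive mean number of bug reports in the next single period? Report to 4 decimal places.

3.7340

With a Gamma(shape α, rate β) prior, the Poisson likelihood is conjugate: the posterior is Gamma(α + ΣXᵢ, β + n).
Batch 1: sum of counts S = 20 over n = 5 days.
After batch 1: Gamma(α+S, β+n) = Gamma(7.2+20, 3.8+5) = Gamma(27.2, 8.8).
Batch 2: sum of counts S = 43 over n = 10 days.
After batch 2: Gamma(α+S, β+n) = Gamma(27.2+43, 8.8+10) = Gamma(70.2, 18.8).
The predictive distribution for one future period is NegBinom with mean α/β = 3.7340.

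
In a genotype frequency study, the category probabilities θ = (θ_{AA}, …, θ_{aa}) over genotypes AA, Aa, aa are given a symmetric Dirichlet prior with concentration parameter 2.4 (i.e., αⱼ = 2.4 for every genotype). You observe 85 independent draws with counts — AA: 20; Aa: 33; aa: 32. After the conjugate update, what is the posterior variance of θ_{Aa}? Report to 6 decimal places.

The Dirichlet prior is conjugate to the Multinomial likelihood: each posterior αⱼ = prior αⱼ + observed count nⱼ.
Posterior concentration: (22.4, 35.4, 34.4), total = 92.2.
Var[θ_j] = α_j(Σα−α_j)/((Σα)²(Σα+1)) = 35.4·56.8/(92.2²·93.2) = 0.002538.

0.002538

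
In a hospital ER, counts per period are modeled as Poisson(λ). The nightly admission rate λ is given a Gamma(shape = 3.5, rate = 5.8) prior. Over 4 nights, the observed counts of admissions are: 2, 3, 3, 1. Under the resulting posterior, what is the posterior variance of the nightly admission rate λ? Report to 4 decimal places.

With a Gamma(shape α, rate β) prior, the Poisson likelihood is conjugate: the posterior is Gamma(α + ΣXᵢ, β + n).
Sum of counts S = 9 over n = 4 nights.
Posterior: Gamma(α+S, β+n) = Gamma(3.5+9, 5.8+4) = Gamma(12.5, 9.8).
Var = α/β² = 12.5/9.8² = 0.1302.

0.1302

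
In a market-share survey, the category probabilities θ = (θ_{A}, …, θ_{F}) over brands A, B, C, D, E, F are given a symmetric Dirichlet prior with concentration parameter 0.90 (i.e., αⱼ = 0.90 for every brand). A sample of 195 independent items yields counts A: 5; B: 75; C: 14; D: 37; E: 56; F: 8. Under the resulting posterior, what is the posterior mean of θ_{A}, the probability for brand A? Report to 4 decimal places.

The Dirichlet prior is conjugate to the Multinomial likelihood: each posterior αⱼ = prior αⱼ + observed count nⱼ.
Posterior concentration: (5.90, 75.90, 14.90, 37.90, 56.90, 8.90), total = 200.40.
E[θ_{A}|data] = α_{A}/Σα = 5.90/200.40 = 0.0294.

0.0294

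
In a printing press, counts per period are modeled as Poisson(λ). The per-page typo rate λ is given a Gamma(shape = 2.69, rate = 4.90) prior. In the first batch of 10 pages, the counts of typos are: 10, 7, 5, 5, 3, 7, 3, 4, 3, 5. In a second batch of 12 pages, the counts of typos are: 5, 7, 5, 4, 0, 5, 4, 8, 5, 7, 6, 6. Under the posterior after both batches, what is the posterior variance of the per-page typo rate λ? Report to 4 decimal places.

With a Gamma(shape α, rate β) prior, the Poisson likelihood is conjugate: the posterior is Gamma(α + ΣXᵢ, β + n).
Batch 1: sum of counts S = 52 over n = 10 pages.
After batch 1: Gamma(α+S, β+n) = Gamma(2.69+52, 4.90+10) = Gamma(54.69, 14.90).
Batch 2: sum of counts S = 62 over n = 12 pages.
After batch 2: Gamma(α+S, β+n) = Gamma(54.69+62, 14.90+12) = Gamma(116.69, 26.90).
Var = α/β² = 116.69/26.90² = 0.1613.

0.1613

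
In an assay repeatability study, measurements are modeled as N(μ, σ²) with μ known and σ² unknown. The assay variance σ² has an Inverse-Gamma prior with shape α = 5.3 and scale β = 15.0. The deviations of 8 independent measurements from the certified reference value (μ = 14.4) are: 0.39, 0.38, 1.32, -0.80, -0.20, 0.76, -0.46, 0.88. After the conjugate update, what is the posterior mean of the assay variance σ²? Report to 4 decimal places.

With known mean μ and an Inverse-Gamma(α, β) prior on σ², the Normal likelihood is conjugate: posterior is Inv-Gamma(α + n/2, β + Σ(xᵢ−μ)²/2).
Σ(xᵢ−μ)² = (0.39)² + (0.38)² + (1.32)² + (-0.80)² + (-0.20)² + (0.76)² + (-0.46)² + (0.88)² = 4.2825.
Posterior: Inv-Gamma(5.3 + 8/2, 15.0 + 4.2825/2) = Inv-Gamma(9.30, 17.14125).
E[σ²|data] = β/(α−1) = 17.14125/8.30 = 2.0652.

2.0652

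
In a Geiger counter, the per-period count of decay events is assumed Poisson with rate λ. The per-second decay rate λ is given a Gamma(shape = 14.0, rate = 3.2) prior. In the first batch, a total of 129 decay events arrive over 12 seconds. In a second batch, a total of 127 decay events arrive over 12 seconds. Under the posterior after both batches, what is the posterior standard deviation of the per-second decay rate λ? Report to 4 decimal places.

0.6041

With a Gamma(shape α, rate β) prior, the Poisson likelihood is conjugate: the posterior is Gamma(α + ΣXᵢ, β + n).
After batch 1: Gamma(α+S, β+n) = Gamma(14.0+129, 3.2+12) = Gamma(143.0, 15.2).
After batch 2: Gamma(α+S, β+n) = Gamma(143.0+127, 15.2+12) = Gamma(270.0, 27.2).
SD = √α/β = √270.0/27.2 = 0.6041.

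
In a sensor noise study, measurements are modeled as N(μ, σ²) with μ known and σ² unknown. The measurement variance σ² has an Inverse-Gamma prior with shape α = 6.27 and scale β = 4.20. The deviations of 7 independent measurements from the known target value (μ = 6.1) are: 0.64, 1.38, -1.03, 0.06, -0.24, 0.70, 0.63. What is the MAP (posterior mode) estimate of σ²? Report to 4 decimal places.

0.5907

With known mean μ and an Inverse-Gamma(α, β) prior on σ², the Normal likelihood is conjugate: posterior is Inv-Gamma(α + n/2, β + Σ(xᵢ−μ)²/2).
Σ(xᵢ−μ)² = (0.64)² + (1.38)² + (-1.03)² + (0.06)² + (-0.24)² + (0.70)² + (0.63)² = 4.3230.
Posterior: Inv-Gamma(6.27 + 7/2, 4.20 + 4.3230/2) = Inv-Gamma(9.77, 6.36150).
Mode = β/(α+1) = 6.36150/10.77 = 0.5907.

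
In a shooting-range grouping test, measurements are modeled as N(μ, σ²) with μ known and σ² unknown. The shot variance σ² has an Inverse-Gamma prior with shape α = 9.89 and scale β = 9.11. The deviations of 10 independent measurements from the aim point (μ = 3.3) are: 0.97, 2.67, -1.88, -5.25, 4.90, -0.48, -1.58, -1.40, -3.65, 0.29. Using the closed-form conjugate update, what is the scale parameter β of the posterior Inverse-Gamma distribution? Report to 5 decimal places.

With known mean μ and an Inverse-Gamma(α, β) prior on σ², the Normal likelihood is conjugate: posterior is Inv-Gamma(α + n/2, β + Σ(xᵢ−μ)²/2).
Σ(xᵢ−μ)² = (0.97)² + (2.67)² + (-1.88)² + (-5.25)² + (4.90)² + (-0.48)² + (-1.58)² + (-1.40)² + (-3.65)² + (0.29)² = 81.2701.
Posterior: Inv-Gamma(9.89 + 10/2, 9.11 + 81.2701/2) = Inv-Gamma(14.89, 49.74505).
Posterior β = 49.74505.

49.74505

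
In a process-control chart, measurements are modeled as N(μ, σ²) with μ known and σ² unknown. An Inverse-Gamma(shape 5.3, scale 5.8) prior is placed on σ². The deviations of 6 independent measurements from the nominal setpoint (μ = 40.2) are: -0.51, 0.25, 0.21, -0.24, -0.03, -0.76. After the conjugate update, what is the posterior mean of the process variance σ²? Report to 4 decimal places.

0.8632

With known mean μ and an Inverse-Gamma(α, β) prior on σ², the Normal likelihood is conjugate: posterior is Inv-Gamma(α + n/2, β + Σ(xᵢ−μ)²/2).
Σ(xᵢ−μ)² = (-0.51)² + (0.25)² + (0.21)² + (-0.24)² + (-0.03)² + (-0.76)² = 1.0028.
Posterior: Inv-Gamma(5.3 + 6/2, 5.8 + 1.0028/2) = Inv-Gamma(8.30, 6.30140).
E[σ²|data] = β/(α−1) = 6.30140/7.30 = 0.8632.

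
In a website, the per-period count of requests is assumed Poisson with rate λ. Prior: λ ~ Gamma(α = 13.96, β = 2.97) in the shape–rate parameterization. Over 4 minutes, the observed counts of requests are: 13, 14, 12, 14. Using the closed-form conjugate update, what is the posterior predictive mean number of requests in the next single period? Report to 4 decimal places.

With a Gamma(shape α, rate β) prior, the Poisson likelihood is conjugate: the posterior is Gamma(α + ΣXᵢ, β + n).
Sum of counts S = 53 over n = 4 minutes.
Posterior: Gamma(α+S, β+n) = Gamma(13.96+53, 2.97+4) = Gamma(66.96, 6.97).
The predictive distribution for one future period is NegBinom with mean α/β = 9.6069.

9.6069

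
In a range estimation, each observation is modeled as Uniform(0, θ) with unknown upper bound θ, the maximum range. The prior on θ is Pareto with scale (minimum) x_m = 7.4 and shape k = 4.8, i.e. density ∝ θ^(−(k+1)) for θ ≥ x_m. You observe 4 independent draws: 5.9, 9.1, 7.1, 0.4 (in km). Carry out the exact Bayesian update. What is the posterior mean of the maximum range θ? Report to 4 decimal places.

10.2667

A Pareto(scale x_m, shape k) prior on the upper bound θ of Uniform(0, θ) is conjugate: posterior is Pareto(max(x_m, max xᵢ), k + n).
Sample maximum = 9.1; prior scale x_m = 7.4 → posterior scale = max = 9.1.
Posterior shape = 4.8 + 4 = 8.8.
E[θ|data] = k·x_m/(k−1) = 8.8·9.1/7.8 = 10.2667.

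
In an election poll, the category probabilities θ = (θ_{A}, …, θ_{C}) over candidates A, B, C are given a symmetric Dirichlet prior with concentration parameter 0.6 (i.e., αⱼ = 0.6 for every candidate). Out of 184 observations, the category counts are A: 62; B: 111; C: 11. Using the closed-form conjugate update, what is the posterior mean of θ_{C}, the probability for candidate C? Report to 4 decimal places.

The Dirichlet prior is conjugate to the Multinomial likelihood: each posterior αⱼ = prior αⱼ + observed count nⱼ.
Posterior concentration: (62.6, 111.6, 11.6), total = 185.8.
E[θ_{C}|data] = α_{C}/Σα = 11.6/185.8 = 0.0624.

0.0624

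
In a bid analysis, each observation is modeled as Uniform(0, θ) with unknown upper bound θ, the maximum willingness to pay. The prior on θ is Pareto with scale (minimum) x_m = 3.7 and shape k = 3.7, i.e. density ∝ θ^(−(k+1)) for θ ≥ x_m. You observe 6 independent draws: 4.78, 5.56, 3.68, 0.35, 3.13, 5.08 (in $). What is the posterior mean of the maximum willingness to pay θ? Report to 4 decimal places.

6.1991

A Pareto(scale x_m, shape k) prior on the upper bound θ of Uniform(0, θ) is conjugate: posterior is Pareto(max(x_m, max xᵢ), k + n).
Sample maximum = 5.56; prior scale x_m = 3.7 → posterior scale = max = 5.56.
Posterior shape = 3.7 + 6 = 9.7.
E[θ|data] = k·x_m/(k−1) = 9.7·5.56/8.7 = 6.1991.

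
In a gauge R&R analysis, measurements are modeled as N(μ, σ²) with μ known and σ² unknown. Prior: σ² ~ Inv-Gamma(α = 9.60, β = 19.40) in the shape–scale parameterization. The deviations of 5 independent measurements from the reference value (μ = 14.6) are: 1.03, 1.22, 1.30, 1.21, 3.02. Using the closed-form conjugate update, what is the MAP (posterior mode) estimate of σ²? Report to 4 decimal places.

With known mean μ and an Inverse-Gamma(α, β) prior on σ², the Normal likelihood is conjugate: posterior is Inv-Gamma(α + n/2, β + Σ(xᵢ−μ)²/2).
Σ(xᵢ−μ)² = (1.03)² + (1.22)² + (1.30)² + (1.21)² + (3.02)² = 14.8238.
Posterior: Inv-Gamma(9.60 + 5/2, 19.40 + 14.8238/2) = Inv-Gamma(12.10, 26.81190).
Mode = β/(α+1) = 26.81190/13.10 = 2.0467.

2.0467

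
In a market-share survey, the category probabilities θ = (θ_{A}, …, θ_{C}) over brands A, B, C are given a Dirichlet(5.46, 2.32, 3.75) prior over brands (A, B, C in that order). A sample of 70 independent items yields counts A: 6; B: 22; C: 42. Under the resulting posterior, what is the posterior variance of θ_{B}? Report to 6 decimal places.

0.002536

The Dirichlet prior is conjugate to the Multinomial likelihood: each posterior αⱼ = prior αⱼ + observed count nⱼ.
Posterior concentration: (11.46, 24.32, 45.75), total = 81.53.
Var[θ_j] = α_j(Σα−α_j)/((Σα)²(Σα+1)) = 24.32·57.21/(81.53²·82.53) = 0.002536.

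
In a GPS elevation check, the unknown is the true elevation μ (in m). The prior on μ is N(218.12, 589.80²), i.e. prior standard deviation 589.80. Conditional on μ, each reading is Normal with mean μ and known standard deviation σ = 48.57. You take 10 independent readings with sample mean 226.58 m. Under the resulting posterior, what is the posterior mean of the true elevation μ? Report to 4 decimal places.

For Normal data with known variance σ², a Normal(μ₀, σ₀²) prior on μ is conjugate. Posterior precision = 1/σ₀² + n/σ²; posterior mean is the precision-weighted average of μ₀ and x̄.
n·x̄ = 10·226.58 = 2265.8.
σ₀² = 589.80² = 347864.04, σ² = 48.57² = 2359.0449; σ² + n·σ₀² = 2359.0449 + 10·347864.04 = 3480999.4449.
Posterior mean = (μ₀/σ₀² + n·x̄/σ²)/(1/σ₀² + n/σ²) = (σ²·μ₀ + σ₀²·n·x̄)/(σ² + n·σ₀²) = (2359.0449·218.12 + 347864.04·2265.8)/3480999.4449 = 788704896.705588/3480999.4449 = 226.5743.

226.5743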